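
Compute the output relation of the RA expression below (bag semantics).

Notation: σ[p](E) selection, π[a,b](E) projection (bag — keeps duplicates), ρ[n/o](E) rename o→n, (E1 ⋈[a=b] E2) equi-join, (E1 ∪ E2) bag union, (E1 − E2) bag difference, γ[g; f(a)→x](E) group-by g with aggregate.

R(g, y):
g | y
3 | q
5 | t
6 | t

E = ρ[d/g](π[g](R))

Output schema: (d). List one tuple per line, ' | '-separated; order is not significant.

Stepwise |·|:
  R → 3
  π[g](R) → 3
  ρ[d/g](π[g](R)) → 3

== RESULT ==
d
3
5
6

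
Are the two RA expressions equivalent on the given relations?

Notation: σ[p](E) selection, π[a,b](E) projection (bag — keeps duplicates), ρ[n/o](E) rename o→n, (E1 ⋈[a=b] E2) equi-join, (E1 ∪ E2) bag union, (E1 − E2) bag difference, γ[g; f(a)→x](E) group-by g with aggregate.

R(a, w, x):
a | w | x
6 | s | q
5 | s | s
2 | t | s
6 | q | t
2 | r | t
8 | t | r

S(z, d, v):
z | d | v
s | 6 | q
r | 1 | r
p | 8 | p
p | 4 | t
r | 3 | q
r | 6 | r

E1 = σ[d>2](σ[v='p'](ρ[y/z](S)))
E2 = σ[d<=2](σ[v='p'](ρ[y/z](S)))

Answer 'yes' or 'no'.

E1 per-node cardinality:
  S → 6
  ρ[y/z](S) → 6
  σ[v='p'](ρ[y/z](S)) → 1
  σ[d>2](σ[v='p'](ρ[y/z](S))) → 1
E2 per-node cardinality:
  S → 6
  ρ[y/z](S) → 6
  σ[v='p'](ρ[y/z](S)) → 1
  σ[d<=2](σ[v='p'](ρ[y/z](S))) → 0

E1 result:
y | d | v
p | 8 | p
E2 result:
y | d | v
(0 rows)
Witness: ('p', 8, 'p') appears 1× in E1 but 0× in E2.

no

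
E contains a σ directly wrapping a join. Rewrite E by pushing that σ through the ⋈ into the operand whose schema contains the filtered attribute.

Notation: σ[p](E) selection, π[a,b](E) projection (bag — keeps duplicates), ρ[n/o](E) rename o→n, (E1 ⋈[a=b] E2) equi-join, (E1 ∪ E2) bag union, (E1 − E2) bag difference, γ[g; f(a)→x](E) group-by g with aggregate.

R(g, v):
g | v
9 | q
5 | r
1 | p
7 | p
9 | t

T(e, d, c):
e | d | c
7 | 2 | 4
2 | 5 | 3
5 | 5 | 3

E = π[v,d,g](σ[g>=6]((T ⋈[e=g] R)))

σ filters on g, owned by the right side.
E' = π[v,d,g]((T ⋈[e=g] σ[g>=6](R)))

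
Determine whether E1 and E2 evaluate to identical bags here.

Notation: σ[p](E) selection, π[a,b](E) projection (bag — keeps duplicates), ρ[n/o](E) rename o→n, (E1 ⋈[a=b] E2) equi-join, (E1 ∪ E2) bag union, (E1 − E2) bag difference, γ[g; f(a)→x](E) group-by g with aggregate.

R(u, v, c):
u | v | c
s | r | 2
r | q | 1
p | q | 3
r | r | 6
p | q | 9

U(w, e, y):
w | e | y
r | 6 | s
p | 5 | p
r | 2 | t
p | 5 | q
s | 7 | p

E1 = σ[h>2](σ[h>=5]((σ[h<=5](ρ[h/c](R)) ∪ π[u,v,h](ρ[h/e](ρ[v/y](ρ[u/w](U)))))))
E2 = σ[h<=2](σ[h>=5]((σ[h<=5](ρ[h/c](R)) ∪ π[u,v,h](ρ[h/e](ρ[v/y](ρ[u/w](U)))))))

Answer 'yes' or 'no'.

E1 row counts bottom-up:
  R → 5
  ρ[h/c](R) → 5
  σ[h<=5](ρ[h/c](R)) → 3
  U → 5
  ρ[u/w](U) → 5
  ρ[v/y](ρ[u/w](U)) → 5
  ρ[h/e](ρ[v/y](ρ[u/w](U))) → 5
  π[u,v,h](ρ[h/e](ρ[v/y](ρ[u/w](U)))) → 5
  (σ[h<=5](ρ[h/c](R)) ∪ π[u,v,h](ρ[h/e](ρ[v/y](ρ[u/w](U))))) → 8
  σ[h>=5]((σ[h<=5](ρ[h/c](R)) ∪ π[u,v,h](ρ[h/e](ρ[v/y](ρ[u/w](U)))))) → 4
  σ[h>2](σ[h>=5]((σ[h<=5](ρ[h/c](R)) ∪ π[u,v,h](ρ[h/e](ρ[v/y](ρ[u/w](U))))))) → 4
E2 row counts bottom-up:
  R → 5
  ρ[h/c](R) → 5
  σ[h<=5](ρ[h/c](R)) → 3
  U → 5
  ρ[u/w](U) → 5
  ρ[v/y](ρ[u/w](U)) → 5
  ρ[h/e](ρ[v/y](ρ[u/w](U))) → 5
  π[u,v,h](ρ[h/e](ρ[v/y](ρ[u/w](U)))) → 5
  (σ[h<=5](ρ[h/c](R)) ∪ π[u,v,h](ρ[h/e](ρ[v/y](ρ[u/w](U))))) → 8
  σ[h>=5]((σ[h<=5](ρ[h/c](R)) ∪ π[u,v,h](ρ[h/e](ρ[v/y](ρ[u/w](U)))))) → 4
  σ[h<=2](σ[h>=5]((σ[h<=5](ρ[h/c](R)) ∪ π[u,v,h](ρ[h/e](ρ[v/y](ρ[u/w](U))))))) → 0

E1 result:
u | v | h
p | p | 5
p | q | 5
r | s | 6
s | p | 7
E2 result:
u | v | h
(0 rows)
Witness: ('p', 'p', 5) appears 1× in E1 but 0× in E2.

no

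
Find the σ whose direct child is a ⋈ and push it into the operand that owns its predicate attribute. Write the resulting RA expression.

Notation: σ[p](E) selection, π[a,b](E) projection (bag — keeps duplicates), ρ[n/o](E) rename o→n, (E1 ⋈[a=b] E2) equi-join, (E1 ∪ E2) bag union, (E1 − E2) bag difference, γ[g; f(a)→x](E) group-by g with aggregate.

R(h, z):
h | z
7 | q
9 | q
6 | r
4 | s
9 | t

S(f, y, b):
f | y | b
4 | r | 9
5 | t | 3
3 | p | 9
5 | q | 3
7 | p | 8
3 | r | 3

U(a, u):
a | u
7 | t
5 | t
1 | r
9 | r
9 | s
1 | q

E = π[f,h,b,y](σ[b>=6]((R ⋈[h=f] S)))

σ filters on b, owned by the right side.
E' = π[f,h,b,y]((R ⋈[h=f] σ[b>=6](S)))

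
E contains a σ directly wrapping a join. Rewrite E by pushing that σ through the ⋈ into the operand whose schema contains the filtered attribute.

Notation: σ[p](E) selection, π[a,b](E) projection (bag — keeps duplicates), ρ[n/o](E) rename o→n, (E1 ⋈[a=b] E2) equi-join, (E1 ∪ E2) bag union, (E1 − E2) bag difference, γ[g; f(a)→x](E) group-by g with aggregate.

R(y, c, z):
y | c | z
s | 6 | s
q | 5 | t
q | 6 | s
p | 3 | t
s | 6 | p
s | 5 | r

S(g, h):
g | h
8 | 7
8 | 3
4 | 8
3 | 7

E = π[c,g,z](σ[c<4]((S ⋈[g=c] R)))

σ filters on c, owned by the right side.
E' = π[c,g,z]((S ⋈[g=c] σ[c<4](R)))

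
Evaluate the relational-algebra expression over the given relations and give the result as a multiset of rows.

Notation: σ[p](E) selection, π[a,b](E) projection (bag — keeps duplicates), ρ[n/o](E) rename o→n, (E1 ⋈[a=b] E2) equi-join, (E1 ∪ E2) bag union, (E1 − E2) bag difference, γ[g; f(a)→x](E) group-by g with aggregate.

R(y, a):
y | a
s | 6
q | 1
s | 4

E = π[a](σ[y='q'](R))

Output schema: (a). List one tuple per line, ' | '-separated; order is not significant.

Row counts bottom-up:
  R → 3
  σ[y='q'](R) → 1
  π[a](σ[y='q'](R)) → 1

== RESULT ==
a
1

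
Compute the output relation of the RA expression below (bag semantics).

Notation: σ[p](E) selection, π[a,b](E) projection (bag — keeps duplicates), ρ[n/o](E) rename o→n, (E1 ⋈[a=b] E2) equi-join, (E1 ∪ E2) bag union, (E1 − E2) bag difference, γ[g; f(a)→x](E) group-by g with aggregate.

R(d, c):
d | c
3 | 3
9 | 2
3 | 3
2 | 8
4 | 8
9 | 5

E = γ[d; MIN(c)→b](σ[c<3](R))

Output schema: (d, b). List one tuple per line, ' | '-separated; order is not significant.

Row counts bottom-up:
  R → 6
  σ[c<3](R) → 1
  γ[d; MIN(c)→b](σ[c<3](R)) → 1

== RESULT ==
d | b
9 | 2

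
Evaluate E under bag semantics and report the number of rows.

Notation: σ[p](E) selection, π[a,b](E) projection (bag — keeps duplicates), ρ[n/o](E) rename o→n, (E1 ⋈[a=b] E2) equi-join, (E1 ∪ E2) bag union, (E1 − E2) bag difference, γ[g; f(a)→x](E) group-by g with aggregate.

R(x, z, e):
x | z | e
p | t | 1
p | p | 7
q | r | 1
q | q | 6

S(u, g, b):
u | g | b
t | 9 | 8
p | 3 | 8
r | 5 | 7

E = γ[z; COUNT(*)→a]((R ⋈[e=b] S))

Subexpression sizes:
  R → 4
  S → 3
  (R ⋈[e=b] S) → 1
  γ[z; COUNT(*)→a]((R ⋈[e=b] S)) → 1

|E| = 1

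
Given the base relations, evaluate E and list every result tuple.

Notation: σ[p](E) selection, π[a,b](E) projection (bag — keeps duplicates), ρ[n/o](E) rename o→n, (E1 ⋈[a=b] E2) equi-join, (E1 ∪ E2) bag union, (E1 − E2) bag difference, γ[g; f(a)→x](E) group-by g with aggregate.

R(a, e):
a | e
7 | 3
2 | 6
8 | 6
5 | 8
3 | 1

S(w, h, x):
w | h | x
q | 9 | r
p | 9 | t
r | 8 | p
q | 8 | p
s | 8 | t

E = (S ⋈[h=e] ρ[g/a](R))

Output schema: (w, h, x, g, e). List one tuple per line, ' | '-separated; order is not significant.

Per-node cardinality:
  S → 5
  R → 5
  ρ[g/a](R) → 5
  (S ⋈[h=e] ρ[g/a](R)) → 3

== RESULT ==
w | h | x | g | e
q | 8 | p | 5 | 8
r | 8 | p | 5 | 8
s | 8 | t | 5 | 8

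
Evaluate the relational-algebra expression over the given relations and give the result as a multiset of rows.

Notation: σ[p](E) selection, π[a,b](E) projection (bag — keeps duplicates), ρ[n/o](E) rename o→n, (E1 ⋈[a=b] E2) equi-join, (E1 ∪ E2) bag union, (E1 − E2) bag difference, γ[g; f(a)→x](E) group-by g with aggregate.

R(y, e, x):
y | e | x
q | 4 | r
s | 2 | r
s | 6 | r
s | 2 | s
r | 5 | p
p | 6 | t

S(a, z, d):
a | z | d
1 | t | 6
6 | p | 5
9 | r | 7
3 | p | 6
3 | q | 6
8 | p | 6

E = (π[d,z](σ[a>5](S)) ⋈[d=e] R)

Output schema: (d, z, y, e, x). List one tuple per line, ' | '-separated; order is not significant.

Per-node cardinality:
  S → 6
  σ[a>5](S) → 3
  π[d,z](σ[a>5](S)) → 3
  R → 6
  (π[d,z](σ[a>5](S)) ⋈[d=e] R) → 3

== RESULT ==
d | z | y | e | x
5 | p | r | 5 | p
6 | p | p | 6 | t
6 | p | s | 6 | r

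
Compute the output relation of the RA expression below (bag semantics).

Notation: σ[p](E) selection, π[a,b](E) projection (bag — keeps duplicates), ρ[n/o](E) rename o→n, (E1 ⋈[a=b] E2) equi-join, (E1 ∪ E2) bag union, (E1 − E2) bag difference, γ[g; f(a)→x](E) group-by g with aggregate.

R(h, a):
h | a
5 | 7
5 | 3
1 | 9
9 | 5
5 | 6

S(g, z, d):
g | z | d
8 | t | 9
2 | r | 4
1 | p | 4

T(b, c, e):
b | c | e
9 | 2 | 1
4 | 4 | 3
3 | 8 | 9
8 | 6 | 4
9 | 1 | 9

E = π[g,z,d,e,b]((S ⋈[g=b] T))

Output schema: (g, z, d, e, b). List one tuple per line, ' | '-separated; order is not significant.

Subexpression sizes:
  S → 3
  T → 5
  (S ⋈[g=b] T) → 1
  π[g,z,d,e,b]((S ⋈[g=b] T)) → 1

== RESULT ==
g | z | d | e | b
8 | t | 9 | 4 | 8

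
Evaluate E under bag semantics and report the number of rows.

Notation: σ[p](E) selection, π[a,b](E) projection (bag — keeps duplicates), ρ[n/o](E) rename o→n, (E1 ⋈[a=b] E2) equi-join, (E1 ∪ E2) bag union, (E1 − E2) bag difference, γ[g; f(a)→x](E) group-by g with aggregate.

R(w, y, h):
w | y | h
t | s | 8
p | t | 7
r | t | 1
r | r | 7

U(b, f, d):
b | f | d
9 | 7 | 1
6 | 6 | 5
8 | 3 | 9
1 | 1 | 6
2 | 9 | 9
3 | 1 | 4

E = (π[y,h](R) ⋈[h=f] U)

Per-node cardinality:
  R → 4
  π[y,h](R) → 4
  U → 6
  (π[y,h](R) ⋈[h=f] U) → 4

|E| = 4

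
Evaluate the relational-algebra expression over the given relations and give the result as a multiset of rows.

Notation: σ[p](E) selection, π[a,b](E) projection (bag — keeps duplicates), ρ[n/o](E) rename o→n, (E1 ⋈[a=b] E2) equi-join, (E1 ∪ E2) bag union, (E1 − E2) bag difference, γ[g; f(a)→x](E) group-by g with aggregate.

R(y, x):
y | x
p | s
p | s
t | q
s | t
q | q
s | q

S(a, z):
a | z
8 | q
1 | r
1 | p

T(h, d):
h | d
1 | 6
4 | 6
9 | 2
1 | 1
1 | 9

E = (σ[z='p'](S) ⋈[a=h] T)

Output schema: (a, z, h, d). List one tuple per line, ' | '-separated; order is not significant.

Subexpression sizes:
  S → 3
  σ[z='p'](S) → 1
  T → 5
  (σ[z='p'](S) ⋈[a=h] T) → 3

== RESULT ==
a | z | h | d
1 | p | 1 | 1
1 | p | 1 | 6
1 | p | 1 | 9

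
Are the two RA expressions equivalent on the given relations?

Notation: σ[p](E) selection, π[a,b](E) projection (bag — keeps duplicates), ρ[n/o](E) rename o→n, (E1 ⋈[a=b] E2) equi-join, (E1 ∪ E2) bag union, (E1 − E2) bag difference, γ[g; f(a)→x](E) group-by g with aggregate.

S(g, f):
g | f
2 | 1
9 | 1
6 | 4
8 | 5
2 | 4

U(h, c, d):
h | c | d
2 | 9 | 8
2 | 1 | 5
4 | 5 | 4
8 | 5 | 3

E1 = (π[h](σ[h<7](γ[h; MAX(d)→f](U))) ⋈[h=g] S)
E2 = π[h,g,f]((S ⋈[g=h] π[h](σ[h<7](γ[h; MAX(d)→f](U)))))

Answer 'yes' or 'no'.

E1 row counts bottom-up:
  U → 4
  γ[h; MAX(d)→f](U) → 3
  σ[h<7](γ[h; MAX(d)→f](U)) → 2
  π[h](σ[h<7](γ[h; MAX(d)→f](U))) → 2
  S → 5
  (π[h](σ[h<7](γ[h; MAX(d)→f](U))) ⋈[h=g] S) → 2
E2 row counts bottom-up:
  S → 5
  U → 4
  γ[h; MAX(d)→f](U) → 3
  σ[h<7](γ[h; MAX(d)→f](U)) → 2
  π[h](σ[h<7](γ[h; MAX(d)→f](U))) → 2
  (S ⋈[g=h] π[h](σ[h<7](γ[h; MAX(d)→f](U)))) → 2
  π[h,g,f]((S ⋈[g=h] π[h](σ[h<7](γ[h; MAX(d)→f](U))))) → 2

E1 and E2 produce the same multiset:
h | g | f
2 | 2 | 1
2 | 2 | 4

yes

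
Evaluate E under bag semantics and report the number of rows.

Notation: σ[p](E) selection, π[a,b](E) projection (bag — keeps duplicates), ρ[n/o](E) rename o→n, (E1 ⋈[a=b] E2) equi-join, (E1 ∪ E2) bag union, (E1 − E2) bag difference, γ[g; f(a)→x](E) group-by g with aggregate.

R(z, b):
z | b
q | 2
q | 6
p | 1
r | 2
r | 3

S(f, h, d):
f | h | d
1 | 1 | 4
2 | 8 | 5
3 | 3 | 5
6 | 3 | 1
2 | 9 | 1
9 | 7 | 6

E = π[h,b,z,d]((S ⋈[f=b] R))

Stepwise |·|:
  S → 6
  R → 5
  (S ⋈[f=b] R) → 7
  π[h,b,z,d]((S ⋈[f=b] R)) → 7

|E| = 7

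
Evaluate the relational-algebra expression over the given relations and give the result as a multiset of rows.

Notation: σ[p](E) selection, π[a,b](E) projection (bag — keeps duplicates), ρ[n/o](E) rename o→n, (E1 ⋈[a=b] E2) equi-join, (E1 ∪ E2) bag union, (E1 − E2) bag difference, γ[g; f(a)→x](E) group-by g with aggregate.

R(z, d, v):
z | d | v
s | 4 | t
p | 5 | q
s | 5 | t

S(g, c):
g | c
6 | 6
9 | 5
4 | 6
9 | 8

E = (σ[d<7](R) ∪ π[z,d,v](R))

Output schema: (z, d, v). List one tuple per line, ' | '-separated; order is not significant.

Row counts bottom-up:
  R → 3
  σ[d<7](R) → 3
  R → 3
  π[z,d,v](R) → 3
  (σ[d<7](R) ∪ π[z,d,v](R)) → 6

== RESULT ==
z | d | v
p | 5 | q
p | 5 | q
s | 4 | t
s | 4 | t
s | 5 | t
s | 5 | t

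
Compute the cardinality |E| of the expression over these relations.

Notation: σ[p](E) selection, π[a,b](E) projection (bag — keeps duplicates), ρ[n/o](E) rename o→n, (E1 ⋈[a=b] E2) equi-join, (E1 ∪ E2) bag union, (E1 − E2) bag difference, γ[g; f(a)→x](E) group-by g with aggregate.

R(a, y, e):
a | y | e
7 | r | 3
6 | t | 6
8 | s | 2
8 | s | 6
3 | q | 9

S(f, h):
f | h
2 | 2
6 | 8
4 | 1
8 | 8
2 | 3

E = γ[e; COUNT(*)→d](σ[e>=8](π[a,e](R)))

Row counts bottom-up:
  R → 5
  π[a,e](R) → 5
  σ[e>=8](π[a,e](R)) → 1
  γ[e; COUNT(*)→d](σ[e>=8](π[a,e](R))) → 1

|E| = 1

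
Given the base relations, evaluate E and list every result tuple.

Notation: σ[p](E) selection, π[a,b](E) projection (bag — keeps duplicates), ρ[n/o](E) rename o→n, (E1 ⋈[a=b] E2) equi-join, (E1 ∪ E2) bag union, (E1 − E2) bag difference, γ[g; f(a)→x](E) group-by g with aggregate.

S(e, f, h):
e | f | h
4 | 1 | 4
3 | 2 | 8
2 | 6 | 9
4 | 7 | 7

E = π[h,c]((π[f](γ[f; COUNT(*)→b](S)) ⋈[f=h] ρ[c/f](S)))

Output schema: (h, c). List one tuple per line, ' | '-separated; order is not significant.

Stepwise |·|:
  S → 4
  γ[f; COUNT(*)→b](S) → 4
  π[f](γ[f; COUNT(*)→b](S)) → 4
  S → 4
  ρ[c/f](S) → 4
  (π[f](γ[f; COUNT(*)→b](S)) ⋈[f=h] ρ[c/f](S)) → 1
  π[h,c]((π[f](γ[f; COUNT(*)→b](S)) ⋈[f=h] ρ[c/f](S))) → 1

== RESULT ==
h | c
7 | 7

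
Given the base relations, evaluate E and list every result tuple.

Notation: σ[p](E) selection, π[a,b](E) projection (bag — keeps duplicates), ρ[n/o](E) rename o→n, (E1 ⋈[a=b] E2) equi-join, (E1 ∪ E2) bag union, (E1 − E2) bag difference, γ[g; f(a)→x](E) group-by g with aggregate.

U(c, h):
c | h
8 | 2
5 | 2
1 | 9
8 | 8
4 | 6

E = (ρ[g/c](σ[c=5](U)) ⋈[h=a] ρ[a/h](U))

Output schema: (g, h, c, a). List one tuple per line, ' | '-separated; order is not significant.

Stepwise |·|:
  U → 5
  σ[c=5](U) → 1
  ρ[g/c](σ[c=5](U)) → 1
  U → 5
  ρ[a/h](U) → 5
  (ρ[g/c](σ[c=5](U)) ⋈[h=a] ρ[a/h](U)) → 2

== RESULT ==
g | h | c | a
5 | 2 | 5 | 2
5 | 2 | 8 | 2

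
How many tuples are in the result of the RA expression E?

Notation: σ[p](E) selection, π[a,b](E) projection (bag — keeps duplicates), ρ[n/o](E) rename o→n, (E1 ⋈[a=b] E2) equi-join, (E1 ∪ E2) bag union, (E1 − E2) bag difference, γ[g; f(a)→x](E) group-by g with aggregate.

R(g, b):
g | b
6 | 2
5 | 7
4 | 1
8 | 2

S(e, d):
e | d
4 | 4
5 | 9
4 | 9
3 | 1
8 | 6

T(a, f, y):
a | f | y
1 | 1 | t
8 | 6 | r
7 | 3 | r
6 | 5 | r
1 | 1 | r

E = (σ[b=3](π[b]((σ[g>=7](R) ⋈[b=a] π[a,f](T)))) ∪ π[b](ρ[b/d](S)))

Subexpression sizes:
  R → 4
  σ[g>=7](R) → 1
  T → 5
  π[a,f](T) → 5
  (σ[g>=7](R) ⋈[b=a] π[a,f](T)) → 0
  π[b]((σ[g>=7](R) ⋈[b=a] π[a,f](T))) → 0
  σ[b=3](π[b]((σ[g>=7](R) ⋈[b=a] π[a,f](T)))) → 0
  S → 5
  ρ[b/d](S) → 5
  π[b](ρ[b/d](S)) → 5
  (σ[b=3](π[b]((σ[g>=7](R) ⋈[b=a] π[a,f](T)))) ∪ π[b](ρ[b/d](S))) → 5

|E| = 5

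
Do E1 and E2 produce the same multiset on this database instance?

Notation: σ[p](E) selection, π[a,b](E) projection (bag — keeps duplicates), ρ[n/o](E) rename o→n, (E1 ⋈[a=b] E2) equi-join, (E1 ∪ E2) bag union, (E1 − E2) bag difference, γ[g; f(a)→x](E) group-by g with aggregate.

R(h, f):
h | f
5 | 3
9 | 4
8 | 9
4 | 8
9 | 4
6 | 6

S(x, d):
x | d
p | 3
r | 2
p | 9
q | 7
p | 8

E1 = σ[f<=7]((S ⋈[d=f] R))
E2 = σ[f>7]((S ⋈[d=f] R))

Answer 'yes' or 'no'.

E1 subexpression sizes:
  S → 5
  R → 6
  (S ⋈[d=f] R) → 3
  σ[f<=7]((S ⋈[d=f] R)) → 1
E2 subexpression sizes:
  S → 5
  R → 6
  (S ⋈[d=f] R) → 3
  σ[f>7]((S ⋈[d=f] R)) → 2

E1 result:
x | d | h | f
p | 3 | 5 | 3
E2 result:
x | d | h | f
p | 8 | 4 | 8
p | 9 | 8 | 9
Witness: ('p', 3, 5, 3) appears 1× in E1 but 0× in E2.

no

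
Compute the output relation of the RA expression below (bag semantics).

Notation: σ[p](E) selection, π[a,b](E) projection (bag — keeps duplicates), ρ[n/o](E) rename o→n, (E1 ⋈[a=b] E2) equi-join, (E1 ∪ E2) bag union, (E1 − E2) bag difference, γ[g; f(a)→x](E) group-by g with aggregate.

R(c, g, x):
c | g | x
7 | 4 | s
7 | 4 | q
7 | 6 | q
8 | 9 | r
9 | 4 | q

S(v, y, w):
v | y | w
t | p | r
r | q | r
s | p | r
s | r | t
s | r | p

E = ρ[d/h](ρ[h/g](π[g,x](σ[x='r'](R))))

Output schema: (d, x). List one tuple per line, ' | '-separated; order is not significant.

Subexpression sizes:
  R → 5
  σ[x='r'](R) → 1
  π[g,x](σ[x='r'](R)) → 1
  ρ[h/g](π[g,x](σ[x='r'](R))) → 1
  ρ[d/h](ρ[h/g](π[g,x](σ[x='r'](R)))) → 1

== RESULT ==
d | x
9 | r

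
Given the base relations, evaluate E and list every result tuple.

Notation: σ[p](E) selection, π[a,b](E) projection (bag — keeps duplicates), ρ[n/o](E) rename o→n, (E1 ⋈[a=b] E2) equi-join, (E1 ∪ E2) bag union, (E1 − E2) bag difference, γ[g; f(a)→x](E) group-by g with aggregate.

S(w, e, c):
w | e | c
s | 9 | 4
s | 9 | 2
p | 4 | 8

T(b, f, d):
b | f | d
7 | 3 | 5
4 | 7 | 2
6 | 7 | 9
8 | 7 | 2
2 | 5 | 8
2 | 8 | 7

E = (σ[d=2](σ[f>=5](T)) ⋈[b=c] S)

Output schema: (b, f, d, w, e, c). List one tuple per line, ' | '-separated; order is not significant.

Stepwise |·|:
  T → 6
  σ[f>=5](T) → 5
  σ[d=2](σ[f>=5](T)) → 2
  S → 3
  (σ[d=2](σ[f>=5](T)) ⋈[b=c] S) → 2

== RESULT ==
b | f | d | w | e | c
4 | 7 | 2 | s | 9 | 4
8 | 7 | 2 | p | 4 | 8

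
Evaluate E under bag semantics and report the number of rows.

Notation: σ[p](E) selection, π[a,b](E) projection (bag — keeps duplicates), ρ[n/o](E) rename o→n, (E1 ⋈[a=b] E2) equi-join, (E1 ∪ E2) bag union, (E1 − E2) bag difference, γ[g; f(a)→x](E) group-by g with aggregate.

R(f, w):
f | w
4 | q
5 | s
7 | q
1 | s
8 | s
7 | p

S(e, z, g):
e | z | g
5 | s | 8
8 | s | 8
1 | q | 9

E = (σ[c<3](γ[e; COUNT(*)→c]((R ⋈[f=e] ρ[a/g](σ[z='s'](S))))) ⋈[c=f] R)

Stepwise |·|:
  R → 6
  S → 3
  σ[z='s'](S) → 2
  ρ[a/g](σ[z='s'](S)) → 2
  (R ⋈[f=e] ρ[a/g](σ[z='s'](S))) → 2
  γ[e; COUNT(*)→c]((R ⋈[f=e] ρ[a/g](σ[z='s'](S)))) → 2
  σ[c<3](γ[e; COUNT(*)→c]((R ⋈[f=e] ρ[a/g](σ[z='s'](S))))) → 2
  R → 6
  (σ[c<3](γ[e; COUNT(*)→c]((R ⋈[f=e] ρ[a/g](σ[z='s'](S))))) ⋈[c=f] R) → 2

|E| = 2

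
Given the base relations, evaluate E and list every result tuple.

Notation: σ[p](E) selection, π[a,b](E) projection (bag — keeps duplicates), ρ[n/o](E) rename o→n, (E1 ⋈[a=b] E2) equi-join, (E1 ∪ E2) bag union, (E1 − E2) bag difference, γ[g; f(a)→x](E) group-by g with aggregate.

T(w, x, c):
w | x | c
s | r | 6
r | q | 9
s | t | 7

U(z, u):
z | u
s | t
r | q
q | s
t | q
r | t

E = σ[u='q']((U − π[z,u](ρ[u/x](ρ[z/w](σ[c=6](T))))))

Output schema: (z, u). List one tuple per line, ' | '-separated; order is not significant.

Per-node cardinality:
  U → 5
  T → 3
  σ[c=6](T) → 1
  ρ[z/w](σ[c=6](T)) → 1
  ρ[u/x](ρ[z/w](σ[c=6](T))) → 1
  π[z,u](ρ[u/x](ρ[z/w](σ[c=6](T)))) → 1
  (U − π[z,u](ρ[u/x](ρ[z/w](σ[c=6](T))))) → 5
  σ[u='q']((U − π[z,u](ρ[u/x](ρ[z/w](σ[c=6](T)))))) → 2

== RESULT ==
z | u
r | q
t | q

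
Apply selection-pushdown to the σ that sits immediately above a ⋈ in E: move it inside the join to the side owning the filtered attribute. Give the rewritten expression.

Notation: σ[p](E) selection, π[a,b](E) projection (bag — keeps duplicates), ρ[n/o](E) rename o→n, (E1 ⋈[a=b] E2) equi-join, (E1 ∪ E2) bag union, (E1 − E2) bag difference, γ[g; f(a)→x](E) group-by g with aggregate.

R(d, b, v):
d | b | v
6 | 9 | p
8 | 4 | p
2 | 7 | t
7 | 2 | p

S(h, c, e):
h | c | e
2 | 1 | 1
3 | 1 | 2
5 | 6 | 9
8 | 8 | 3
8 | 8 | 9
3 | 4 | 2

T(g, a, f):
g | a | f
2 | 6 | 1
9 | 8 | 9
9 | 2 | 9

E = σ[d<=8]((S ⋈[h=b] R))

σ filters on d, owned by the right side.
E' = (S ⋈[h=b] σ[d<=8](R))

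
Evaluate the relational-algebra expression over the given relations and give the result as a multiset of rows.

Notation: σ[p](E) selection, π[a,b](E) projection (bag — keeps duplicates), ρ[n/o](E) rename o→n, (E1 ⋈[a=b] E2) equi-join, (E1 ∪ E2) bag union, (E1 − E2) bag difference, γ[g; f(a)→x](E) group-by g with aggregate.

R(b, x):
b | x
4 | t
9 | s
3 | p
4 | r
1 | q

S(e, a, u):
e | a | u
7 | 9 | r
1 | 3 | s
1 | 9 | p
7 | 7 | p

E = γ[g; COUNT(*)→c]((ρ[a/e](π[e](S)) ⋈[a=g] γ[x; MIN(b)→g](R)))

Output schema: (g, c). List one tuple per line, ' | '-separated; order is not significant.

Subexpression sizes:
  S → 4
  π[e](S) → 4
  ρ[a/e](π[e](S)) → 4
  R → 5
  γ[x; MIN(b)→g](R) → 5
  (ρ[a/e](π[e](S)) ⋈[a=g] γ[x; MIN(b)→g](R)) → 2
  γ[g; COUNT(*)→c]((ρ[a/e](π[e](S)) ⋈[a=g] γ[x; MIN(b)→g](R))) → 1

== RESULT ==
g | c
1 | 2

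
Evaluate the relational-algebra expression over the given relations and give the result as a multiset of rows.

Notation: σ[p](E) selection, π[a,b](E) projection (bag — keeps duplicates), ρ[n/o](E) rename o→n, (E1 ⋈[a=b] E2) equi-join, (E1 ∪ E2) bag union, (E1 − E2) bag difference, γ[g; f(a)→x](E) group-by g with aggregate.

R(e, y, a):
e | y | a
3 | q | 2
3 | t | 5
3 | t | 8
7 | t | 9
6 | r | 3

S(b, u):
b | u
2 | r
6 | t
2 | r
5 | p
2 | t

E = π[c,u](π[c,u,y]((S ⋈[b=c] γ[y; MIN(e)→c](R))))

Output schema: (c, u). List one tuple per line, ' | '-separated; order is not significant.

Row counts bottom-up:
  S → 5
  R → 5
  γ[y; MIN(e)→c](R) → 3
  (S ⋈[b=c] γ[y; MIN(e)→c](R)) → 1
  π[c,u,y]((S ⋈[b=c] γ[y; MIN(e)→c](R))) → 1
  π[c,u](π[c,u,y]((S ⋈[b=c] γ[y; MIN(e)→c](R)))) → 1

== RESULT ==
c | u
6 | t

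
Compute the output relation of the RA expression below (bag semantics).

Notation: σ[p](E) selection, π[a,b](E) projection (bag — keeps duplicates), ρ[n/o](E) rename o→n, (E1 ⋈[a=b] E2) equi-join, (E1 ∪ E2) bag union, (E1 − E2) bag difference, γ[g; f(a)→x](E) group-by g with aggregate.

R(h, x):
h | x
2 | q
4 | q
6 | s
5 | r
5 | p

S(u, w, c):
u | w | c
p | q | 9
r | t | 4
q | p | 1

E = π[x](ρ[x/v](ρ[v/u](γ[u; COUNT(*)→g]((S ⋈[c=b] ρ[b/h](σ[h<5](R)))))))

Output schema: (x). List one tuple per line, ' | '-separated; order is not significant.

Per-node cardinality:
  S → 3
  R → 5
  σ[h<5](R) → 2
  ρ[b/h](σ[h<5](R)) → 2
  (S ⋈[c=b] ρ[b/h](σ[h<5](R))) → 1
  γ[u; COUNT(*)→g]((S ⋈[c=b] ρ[b/h](σ[h<5](R)))) → 1
  ρ[v/u](γ[u; COUNT(*)→g]((S ⋈[c=b] ρ[b/h](σ[h<5](R))))) → 1
  ρ[x/v](ρ[v/u](γ[u; COUNT(*)→g]((S ⋈[c=b] ρ[b/h](σ[h<5](R)))))) → 1
  π[x](ρ[x/v](ρ[v/u](γ[u; COUNT(*)→g]((S ⋈[c=b] ρ[b/h](σ[h<5](R))))))) → 1

== RESULT ==
x
r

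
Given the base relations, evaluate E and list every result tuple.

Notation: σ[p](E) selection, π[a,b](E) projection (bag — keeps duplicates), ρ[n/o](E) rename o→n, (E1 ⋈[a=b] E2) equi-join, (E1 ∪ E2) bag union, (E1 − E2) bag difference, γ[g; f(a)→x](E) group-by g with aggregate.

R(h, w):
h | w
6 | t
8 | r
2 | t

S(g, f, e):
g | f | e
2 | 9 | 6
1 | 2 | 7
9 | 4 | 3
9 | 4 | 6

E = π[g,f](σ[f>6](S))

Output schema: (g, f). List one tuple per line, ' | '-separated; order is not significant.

Subexpression sizes:
  S → 4
  σ[f>6](S) → 1
  π[g,f](σ[f>6](S)) → 1

== RESULT ==
g | f
2 | 9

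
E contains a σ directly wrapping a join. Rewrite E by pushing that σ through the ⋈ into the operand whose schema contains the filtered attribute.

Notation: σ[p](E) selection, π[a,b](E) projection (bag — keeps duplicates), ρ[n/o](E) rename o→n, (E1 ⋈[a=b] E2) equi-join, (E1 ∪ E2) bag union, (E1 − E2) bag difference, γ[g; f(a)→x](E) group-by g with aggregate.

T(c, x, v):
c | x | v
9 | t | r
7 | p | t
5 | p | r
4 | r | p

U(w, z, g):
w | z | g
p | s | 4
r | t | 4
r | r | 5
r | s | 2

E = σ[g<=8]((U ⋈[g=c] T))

σ filters on g, owned by the left side.
E' = (σ[g<=8](U) ⋈[g=c] T)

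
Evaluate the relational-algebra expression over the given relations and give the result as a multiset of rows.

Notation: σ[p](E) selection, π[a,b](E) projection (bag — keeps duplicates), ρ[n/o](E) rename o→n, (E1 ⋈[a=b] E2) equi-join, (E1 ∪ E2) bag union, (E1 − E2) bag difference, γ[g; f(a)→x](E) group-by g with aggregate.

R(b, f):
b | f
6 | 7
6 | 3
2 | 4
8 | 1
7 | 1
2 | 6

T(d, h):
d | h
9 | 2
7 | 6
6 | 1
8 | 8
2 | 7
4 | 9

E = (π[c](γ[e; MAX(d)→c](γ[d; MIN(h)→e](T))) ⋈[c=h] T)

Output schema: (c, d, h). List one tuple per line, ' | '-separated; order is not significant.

Row counts bottom-up:
  T → 6
  γ[d; MIN(h)→e](T) → 6
  γ[e; MAX(d)→c](γ[d; MIN(h)→e](T)) → 6
  π[c](γ[e; MAX(d)→c](γ[d; MIN(h)→e](T))) → 6
  T → 6
  (π[c](γ[e; MAX(d)→c](γ[d; MIN(h)→e](T))) ⋈[c=h] T) → 5

== RESULT ==
c | d | h
2 | 9 | 2
6 | 7 | 6
7 | 2 | 7
8 | 8 | 8
9 | 4 | 9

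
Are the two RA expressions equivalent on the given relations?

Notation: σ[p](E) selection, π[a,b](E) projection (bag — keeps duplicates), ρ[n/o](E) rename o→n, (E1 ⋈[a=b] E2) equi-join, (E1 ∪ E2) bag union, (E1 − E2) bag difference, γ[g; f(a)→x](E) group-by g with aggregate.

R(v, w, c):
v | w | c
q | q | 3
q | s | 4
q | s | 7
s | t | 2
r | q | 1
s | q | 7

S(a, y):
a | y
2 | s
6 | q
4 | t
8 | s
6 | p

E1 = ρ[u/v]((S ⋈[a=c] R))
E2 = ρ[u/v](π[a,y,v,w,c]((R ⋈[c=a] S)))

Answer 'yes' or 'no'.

E1 row counts bottom-up:
  S → 5
  R → 6
  (S ⋈[a=c] R) → 2
  ρ[u/v]((S ⋈[a=c] R)) → 2
E2 row counts bottom-up:
  R → 6
  S → 5
  (R ⋈[c=a] S) → 2
  π[a,y,v,w,c]((R ⋈[c=a] S)) → 2
  ρ[u/v](π[a,y,v,w,c]((R ⋈[c=a] S))) → 2

E1 and E2 produce the same multiset:
a | y | u | w | c
2 | s | s | t | 2
4 | t | q | s | 4

yes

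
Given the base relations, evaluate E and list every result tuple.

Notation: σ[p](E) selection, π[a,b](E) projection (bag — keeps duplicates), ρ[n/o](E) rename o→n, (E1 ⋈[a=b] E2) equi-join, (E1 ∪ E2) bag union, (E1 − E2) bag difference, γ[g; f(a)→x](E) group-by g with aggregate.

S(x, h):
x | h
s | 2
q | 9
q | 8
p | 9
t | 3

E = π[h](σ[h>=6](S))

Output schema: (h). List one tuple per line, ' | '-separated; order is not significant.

Row counts bottom-up:
  S → 5
  σ[h>=6](S) → 3
  π[h](σ[h>=6](S)) → 3

== RESULT ==
h
8
9
9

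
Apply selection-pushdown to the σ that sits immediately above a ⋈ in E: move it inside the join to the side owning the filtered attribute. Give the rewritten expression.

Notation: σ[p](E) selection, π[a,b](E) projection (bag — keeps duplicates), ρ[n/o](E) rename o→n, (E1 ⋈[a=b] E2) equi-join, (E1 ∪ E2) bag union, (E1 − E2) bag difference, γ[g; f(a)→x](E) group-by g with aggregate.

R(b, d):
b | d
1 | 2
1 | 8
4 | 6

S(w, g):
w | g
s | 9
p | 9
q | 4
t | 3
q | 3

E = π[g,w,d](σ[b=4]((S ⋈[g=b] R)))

σ filters on b, owned by the right side.
E' = π[g,w,d]((S ⋈[g=b] σ[b=4](R)))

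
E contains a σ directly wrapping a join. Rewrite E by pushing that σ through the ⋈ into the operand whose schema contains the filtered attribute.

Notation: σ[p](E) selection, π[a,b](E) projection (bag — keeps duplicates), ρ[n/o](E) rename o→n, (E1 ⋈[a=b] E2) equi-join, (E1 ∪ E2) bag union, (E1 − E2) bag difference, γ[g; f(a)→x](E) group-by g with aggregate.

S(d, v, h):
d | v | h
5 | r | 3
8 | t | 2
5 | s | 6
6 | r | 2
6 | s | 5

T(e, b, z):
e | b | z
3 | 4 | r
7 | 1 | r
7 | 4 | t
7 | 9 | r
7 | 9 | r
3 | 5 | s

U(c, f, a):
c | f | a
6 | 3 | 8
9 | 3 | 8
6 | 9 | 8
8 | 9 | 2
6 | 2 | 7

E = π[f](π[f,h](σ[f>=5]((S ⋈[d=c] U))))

σ filters on f, owned by the right side.
E' = π[f](π[f,h]((S ⋈[d=c] σ[f>=5](U))))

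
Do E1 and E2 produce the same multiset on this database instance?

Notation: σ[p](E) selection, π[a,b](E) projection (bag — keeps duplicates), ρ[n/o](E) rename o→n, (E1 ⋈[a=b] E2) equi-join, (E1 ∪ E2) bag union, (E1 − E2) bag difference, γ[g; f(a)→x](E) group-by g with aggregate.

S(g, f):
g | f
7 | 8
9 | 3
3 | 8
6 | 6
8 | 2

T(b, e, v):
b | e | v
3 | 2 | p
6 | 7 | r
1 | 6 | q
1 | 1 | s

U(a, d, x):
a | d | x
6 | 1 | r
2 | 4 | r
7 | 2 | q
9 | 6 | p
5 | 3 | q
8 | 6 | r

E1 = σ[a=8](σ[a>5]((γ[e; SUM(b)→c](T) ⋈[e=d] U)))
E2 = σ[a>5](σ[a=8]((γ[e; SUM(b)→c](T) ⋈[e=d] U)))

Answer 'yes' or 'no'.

E1 stepwise |·|:
  T → 4
  γ[e; SUM(b)→c](T) → 4
  U → 6
  (γ[e; SUM(b)→c](T) ⋈[e=d] U) → 4
  σ[a>5]((γ[e; SUM(b)→c](T) ⋈[e=d] U)) → 4
  σ[a=8](σ[a>5]((γ[e; SUM(b)→c](T) ⋈[e=d] U))) → 1
E2 stepwise |·|:
  T → 4
  γ[e; SUM(b)→c](T) → 4
  U → 6
  (γ[e; SUM(b)→c](T) ⋈[e=d] U) → 4
  σ[a=8]((γ[e; SUM(b)→c](T) ⋈[e=d] U)) → 1
  σ[a>5](σ[a=8]((γ[e; SUM(b)→c](T) ⋈[e=d] U))) → 1

E1 and E2 produce the same multiset:
e | c | a | d | x
6 | 1 | 8 | 6 | r

yes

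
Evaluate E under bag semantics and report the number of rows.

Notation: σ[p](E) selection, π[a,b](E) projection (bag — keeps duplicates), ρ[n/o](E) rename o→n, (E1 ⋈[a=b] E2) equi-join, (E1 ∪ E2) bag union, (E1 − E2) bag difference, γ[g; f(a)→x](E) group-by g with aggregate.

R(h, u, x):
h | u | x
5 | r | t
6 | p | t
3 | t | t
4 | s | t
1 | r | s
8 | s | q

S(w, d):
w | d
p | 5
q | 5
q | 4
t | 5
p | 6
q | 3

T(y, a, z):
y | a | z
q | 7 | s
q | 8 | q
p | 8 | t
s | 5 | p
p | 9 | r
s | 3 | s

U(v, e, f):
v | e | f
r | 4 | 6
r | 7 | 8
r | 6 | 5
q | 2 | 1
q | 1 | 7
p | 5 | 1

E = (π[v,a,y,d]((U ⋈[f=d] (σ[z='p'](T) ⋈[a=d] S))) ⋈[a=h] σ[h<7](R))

Row counts bottom-up:
  U → 6
  T → 6
  σ[z='p'](T) → 1
  S → 6
  (σ[z='p'](T) ⋈[a=d] S) → 3
  (U ⋈[f=d] (σ[z='p'](T) ⋈[a=d] S)) → 3
  π[v,a,y,d]((U ⋈[f=d] (σ[z='p'](T) ⋈[a=d] S))) → 3
  R → 6
  σ[h<7](R) → 5
  (π[v,a,y,d]((U ⋈[f=d] (σ[z='p'](T) ⋈[a=d] S))) ⋈[a=h] σ[h<7](R)) → 3

|E| = 3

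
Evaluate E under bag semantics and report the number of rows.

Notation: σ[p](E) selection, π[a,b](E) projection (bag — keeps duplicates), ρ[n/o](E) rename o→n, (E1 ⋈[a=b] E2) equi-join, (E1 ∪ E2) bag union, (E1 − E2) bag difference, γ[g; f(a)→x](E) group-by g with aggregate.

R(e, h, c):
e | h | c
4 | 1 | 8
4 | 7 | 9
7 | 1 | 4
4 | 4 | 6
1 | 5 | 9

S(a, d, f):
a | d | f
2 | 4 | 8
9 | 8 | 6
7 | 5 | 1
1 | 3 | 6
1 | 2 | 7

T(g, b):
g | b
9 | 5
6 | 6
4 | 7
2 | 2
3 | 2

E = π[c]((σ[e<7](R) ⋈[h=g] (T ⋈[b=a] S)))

Per-node cardinality:
  R → 5
  σ[e<7](R) → 4
  T → 5
  S → 5
  (T ⋈[b=a] S) → 3
  (σ[e<7](R) ⋈[h=g] (T ⋈[b=a] S)) → 1
  π[c]((σ[e<7](R) ⋈[h=g] (T ⋈[b=a] S))) → 1

|E| = 1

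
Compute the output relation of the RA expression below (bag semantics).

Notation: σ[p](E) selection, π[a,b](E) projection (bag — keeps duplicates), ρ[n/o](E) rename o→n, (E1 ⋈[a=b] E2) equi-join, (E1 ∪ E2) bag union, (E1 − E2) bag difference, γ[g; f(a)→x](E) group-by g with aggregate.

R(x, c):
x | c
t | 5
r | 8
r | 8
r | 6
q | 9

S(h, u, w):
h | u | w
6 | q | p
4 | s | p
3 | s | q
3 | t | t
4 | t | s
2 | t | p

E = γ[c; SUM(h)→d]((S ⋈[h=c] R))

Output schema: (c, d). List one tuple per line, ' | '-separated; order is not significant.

Stepwise |·|:
  S → 6
  R → 5
  (S ⋈[h=c] R) → 1
  γ[c; SUM(h)→d]((S ⋈[h=c] R)) → 1

== RESULT ==
c | d
6 | 6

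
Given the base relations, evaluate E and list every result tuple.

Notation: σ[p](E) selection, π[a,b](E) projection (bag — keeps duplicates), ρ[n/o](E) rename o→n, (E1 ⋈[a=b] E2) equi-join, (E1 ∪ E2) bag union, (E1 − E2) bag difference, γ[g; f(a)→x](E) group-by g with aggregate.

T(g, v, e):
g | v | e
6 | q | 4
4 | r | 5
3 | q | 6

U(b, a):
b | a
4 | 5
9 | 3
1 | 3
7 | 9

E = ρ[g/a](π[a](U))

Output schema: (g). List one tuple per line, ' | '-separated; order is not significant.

Per-node cardinality:
  U → 4
  π[a](U) → 4
  ρ[g/a](π[a](U)) → 4

== RESULT ==
g
3
3
5
9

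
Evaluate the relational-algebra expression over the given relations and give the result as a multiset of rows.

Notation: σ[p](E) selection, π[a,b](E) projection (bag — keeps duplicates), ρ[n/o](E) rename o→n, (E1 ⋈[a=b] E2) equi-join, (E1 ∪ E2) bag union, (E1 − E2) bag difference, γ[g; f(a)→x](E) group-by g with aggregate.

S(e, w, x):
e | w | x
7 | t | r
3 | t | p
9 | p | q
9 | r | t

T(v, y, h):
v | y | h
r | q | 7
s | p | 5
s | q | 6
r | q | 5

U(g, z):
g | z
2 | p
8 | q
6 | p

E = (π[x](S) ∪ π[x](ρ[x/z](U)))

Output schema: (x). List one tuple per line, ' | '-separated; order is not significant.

Stepwise |·|:
  S → 4
  π[x](S) → 4
  U → 3
  ρ[x/z](U) → 3
  π[x](ρ[x/z](U)) → 3
  (π[x](S) ∪ π[x](ρ[x/z](U))) → 7

== RESULT ==
x
p
p
p
q
q
r
t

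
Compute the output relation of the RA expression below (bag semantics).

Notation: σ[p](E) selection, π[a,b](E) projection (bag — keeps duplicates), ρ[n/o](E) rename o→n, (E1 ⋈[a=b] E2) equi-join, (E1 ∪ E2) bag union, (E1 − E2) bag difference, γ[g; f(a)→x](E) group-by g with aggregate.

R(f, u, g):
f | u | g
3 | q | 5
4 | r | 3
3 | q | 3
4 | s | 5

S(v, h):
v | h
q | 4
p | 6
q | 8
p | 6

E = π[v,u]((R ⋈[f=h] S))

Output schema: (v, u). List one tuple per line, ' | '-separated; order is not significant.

Per-node cardinality:
  R → 4
  S → 4
  (R ⋈[f=h] S) → 2
  π[v,u]((R ⋈[f=h] S)) → 2

== RESULT ==
v | u
q | r
q | s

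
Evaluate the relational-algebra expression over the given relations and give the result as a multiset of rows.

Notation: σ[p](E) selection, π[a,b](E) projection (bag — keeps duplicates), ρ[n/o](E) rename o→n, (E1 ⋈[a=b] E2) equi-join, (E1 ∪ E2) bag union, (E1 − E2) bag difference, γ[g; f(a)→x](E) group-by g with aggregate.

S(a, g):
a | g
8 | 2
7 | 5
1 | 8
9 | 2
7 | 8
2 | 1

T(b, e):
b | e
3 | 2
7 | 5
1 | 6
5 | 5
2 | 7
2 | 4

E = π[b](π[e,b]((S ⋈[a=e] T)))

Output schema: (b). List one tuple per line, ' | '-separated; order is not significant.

Subexpression sizes:
  S → 6
  T → 6
  (S ⋈[a=e] T) → 3
  π[e,b]((S ⋈[a=e] T)) → 3
  π[b](π[e,b]((S ⋈[a=e] T))) → 3

== RESULT ==
b
2
2
3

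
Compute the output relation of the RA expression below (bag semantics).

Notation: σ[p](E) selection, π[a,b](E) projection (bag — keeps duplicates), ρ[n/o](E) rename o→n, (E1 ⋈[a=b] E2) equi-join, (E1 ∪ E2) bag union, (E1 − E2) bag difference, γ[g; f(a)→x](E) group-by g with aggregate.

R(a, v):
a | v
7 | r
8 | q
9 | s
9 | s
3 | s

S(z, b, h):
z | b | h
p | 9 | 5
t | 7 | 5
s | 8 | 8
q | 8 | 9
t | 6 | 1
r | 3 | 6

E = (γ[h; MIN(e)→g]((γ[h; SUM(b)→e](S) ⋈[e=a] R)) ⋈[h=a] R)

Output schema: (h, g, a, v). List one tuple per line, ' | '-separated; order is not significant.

Subexpression sizes:
  S → 6
  γ[h; SUM(b)→e](S) → 5
  R → 5
  (γ[h; SUM(b)→e](S) ⋈[e=a] R) → 3
  γ[h; MIN(e)→g]((γ[h; SUM(b)→e](S) ⋈[e=a] R)) → 3
  R → 5
  (γ[h; MIN(e)→g]((γ[h; SUM(b)→e](S) ⋈[e=a] R)) ⋈[h=a] R) → 3

== RESULT ==
h | g | a | v
8 | 8 | 8 | q
9 | 8 | 9 | s
9 | 8 | 9 | s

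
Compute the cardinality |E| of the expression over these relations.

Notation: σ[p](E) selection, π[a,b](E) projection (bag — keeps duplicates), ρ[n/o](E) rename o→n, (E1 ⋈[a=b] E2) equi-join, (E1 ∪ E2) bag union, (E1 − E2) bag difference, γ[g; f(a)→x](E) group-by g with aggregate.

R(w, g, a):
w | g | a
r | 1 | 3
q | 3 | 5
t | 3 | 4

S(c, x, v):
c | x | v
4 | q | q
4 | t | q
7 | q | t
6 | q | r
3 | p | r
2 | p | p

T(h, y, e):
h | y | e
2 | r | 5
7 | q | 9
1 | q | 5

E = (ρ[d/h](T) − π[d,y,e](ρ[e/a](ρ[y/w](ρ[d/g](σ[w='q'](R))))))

Subexpression sizes:
  T → 3
  ρ[d/h](T) → 3
  R → 3
  σ[w='q'](R) → 1
  ρ[d/g](σ[w='q'](R)) → 1
  ρ[y/w](ρ[d/g](σ[w='q'](R))) → 1
  ρ[e/a](ρ[y/w](ρ[d/g](σ[w='q'](R)))) → 1
  π[d,y,e](ρ[e/a](ρ[y/w](ρ[d/g](σ[w='q'](R))))) → 1
  (ρ[d/h](T) − π[d,y,e](ρ[e/a](ρ[y/w](ρ[d/g](σ[w='q'](R)))))) → 3

|E| = 3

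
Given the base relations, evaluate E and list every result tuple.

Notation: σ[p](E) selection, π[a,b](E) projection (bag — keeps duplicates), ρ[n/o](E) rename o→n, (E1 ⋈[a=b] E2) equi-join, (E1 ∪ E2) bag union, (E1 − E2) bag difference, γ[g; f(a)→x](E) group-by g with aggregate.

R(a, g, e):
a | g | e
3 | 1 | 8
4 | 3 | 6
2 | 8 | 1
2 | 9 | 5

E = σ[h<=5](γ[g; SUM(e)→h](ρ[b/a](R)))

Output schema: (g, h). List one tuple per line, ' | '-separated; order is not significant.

Row counts bottom-up:
  R → 4
  ρ[b/a](R) → 4
  γ[g; SUM(e)→h](ρ[b/a](R)) → 4
  σ[h<=5](γ[g; SUM(e)→h](ρ[b/a](R))) → 2

== RESULT ==
g | h
8 | 1
9 | 5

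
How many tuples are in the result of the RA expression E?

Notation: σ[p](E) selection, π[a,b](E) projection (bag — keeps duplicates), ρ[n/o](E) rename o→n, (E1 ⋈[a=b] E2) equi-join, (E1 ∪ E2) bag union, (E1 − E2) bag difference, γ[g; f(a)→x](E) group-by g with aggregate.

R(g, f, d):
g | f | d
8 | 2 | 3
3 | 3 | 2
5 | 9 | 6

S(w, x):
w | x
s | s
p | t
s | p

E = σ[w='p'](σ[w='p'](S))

Per-node cardinality:
  S → 3
  σ[w='p'](S) → 1
  σ[w='p'](σ[w='p'](S)) → 1

|E| = 1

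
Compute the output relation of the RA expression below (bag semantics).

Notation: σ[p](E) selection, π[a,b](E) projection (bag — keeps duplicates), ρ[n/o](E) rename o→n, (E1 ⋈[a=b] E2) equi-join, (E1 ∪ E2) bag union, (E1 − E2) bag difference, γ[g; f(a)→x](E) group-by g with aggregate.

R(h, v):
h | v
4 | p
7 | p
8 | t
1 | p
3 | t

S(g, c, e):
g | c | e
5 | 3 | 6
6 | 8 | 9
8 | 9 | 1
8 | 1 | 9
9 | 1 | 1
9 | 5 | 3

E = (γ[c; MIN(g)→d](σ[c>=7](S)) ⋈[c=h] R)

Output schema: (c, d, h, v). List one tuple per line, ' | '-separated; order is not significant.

Stepwise |·|:
  S → 6
  σ[c>=7](S) → 2
  γ[c; MIN(g)→d](σ[c>=7](S)) → 2
  R → 5
  (γ[c; MIN(g)→d](σ[c>=7](S)) ⋈[c=h] R) → 1

== RESULT ==
c | d | h | v
8 | 6 | 8 | t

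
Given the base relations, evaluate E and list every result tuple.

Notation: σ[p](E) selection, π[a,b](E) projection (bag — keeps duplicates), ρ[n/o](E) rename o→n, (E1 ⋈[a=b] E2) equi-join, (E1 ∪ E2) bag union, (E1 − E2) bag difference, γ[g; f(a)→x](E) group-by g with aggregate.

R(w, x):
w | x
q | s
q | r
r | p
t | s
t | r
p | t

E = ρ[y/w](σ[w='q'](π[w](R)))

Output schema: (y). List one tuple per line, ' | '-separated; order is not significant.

Per-node cardinality:
  R → 6
  π[w](R) → 6
  σ[w='q'](π[w](R)) → 2
  ρ[y/w](σ[w='q'](π[w](R))) → 2

== RESULT ==
y
q
q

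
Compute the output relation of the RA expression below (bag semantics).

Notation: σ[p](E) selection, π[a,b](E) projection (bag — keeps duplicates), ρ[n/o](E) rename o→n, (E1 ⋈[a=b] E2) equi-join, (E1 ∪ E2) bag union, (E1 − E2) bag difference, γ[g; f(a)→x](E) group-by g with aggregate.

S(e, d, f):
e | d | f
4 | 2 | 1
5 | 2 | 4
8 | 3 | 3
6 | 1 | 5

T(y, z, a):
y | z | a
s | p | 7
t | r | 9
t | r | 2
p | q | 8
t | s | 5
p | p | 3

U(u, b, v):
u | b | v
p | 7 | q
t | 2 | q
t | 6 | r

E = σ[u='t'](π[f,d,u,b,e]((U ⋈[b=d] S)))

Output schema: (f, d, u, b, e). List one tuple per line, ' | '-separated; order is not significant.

Per-node cardinality:
  U → 3
  S → 4
  (U ⋈[b=d] S) → 2
  π[f,d,u,b,e]((U ⋈[b=d] S)) → 2
  σ[u='t'](π[f,d,u,b,e]((U ⋈[b=d] S))) → 2

== RESULT ==
f | d | u | b | e
1 | 2 | t | 2 | 4
4 | 2 | t | 2 | 5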